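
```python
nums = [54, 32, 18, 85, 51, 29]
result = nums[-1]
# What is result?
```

nums has length 6. Negative index -1 maps to positive index 6 + (-1) = 5. nums[5] = 29.

29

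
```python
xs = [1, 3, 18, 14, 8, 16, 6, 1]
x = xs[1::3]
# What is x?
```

xs has length 8. The slice xs[1::3] selects indices [1, 4, 7] (1->3, 4->8, 7->1), giving [3, 8, 1].

[3, 8, 1]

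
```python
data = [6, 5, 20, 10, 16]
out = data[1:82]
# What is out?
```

data has length 5. The slice data[1:82] selects indices [1, 2, 3, 4] (1->5, 2->20, 3->10, 4->16), giving [5, 20, 10, 16].

[5, 20, 10, 16]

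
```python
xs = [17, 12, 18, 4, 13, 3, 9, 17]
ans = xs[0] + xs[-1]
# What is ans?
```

xs has length 8. xs[0] = 17.
xs has length 8. Negative index -1 maps to positive index 8 + (-1) = 7. xs[7] = 17.
Sum: 17 + 17 = 34.

34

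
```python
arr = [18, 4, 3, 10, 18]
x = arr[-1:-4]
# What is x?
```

arr has length 5. The slice arr[-1:-4] resolves to an empty index range, so the result is [].

[]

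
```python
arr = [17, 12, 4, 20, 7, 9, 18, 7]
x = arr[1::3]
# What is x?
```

arr has length 8. The slice arr[1::3] selects indices [1, 4, 7] (1->12, 4->7, 7->7), giving [12, 7, 7].

[12, 7, 7]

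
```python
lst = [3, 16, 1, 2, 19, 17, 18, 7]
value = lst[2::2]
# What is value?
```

lst has length 8. The slice lst[2::2] selects indices [2, 4, 6] (2->1, 4->19, 6->18), giving [1, 19, 18].

[1, 19, 18]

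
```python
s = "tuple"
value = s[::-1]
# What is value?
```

s has length 5. The slice s[::-1] selects indices [4, 3, 2, 1, 0] (4->'e', 3->'l', 2->'p', 1->'u', 0->'t'), giving 'elput'.

'elput'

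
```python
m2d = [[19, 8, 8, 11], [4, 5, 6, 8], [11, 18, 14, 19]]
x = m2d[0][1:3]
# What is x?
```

m2d[0] = [19, 8, 8, 11]. m2d[0] has length 4. The slice m2d[0][1:3] selects indices [1, 2] (1->8, 2->8), giving [8, 8].

[8, 8]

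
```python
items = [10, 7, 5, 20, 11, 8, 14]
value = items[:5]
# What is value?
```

items has length 7. The slice items[:5] selects indices [0, 1, 2, 3, 4] (0->10, 1->7, 2->5, 3->20, 4->11), giving [10, 7, 5, 20, 11].

[10, 7, 5, 20, 11]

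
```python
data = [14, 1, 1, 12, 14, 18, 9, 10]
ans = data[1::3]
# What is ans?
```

data has length 8. The slice data[1::3] selects indices [1, 4, 7] (1->1, 4->14, 7->10), giving [1, 14, 10].

[1, 14, 10]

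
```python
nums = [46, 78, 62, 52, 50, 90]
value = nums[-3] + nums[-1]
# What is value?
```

nums has length 6. Negative index -3 maps to positive index 6 + (-3) = 3. nums[3] = 52.
nums has length 6. Negative index -1 maps to positive index 6 + (-1) = 5. nums[5] = 90.
Sum: 52 + 90 = 142.

142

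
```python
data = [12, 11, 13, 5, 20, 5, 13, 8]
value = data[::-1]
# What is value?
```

data has length 8. The slice data[::-1] selects indices [7, 6, 5, 4, 3, 2, 1, 0] (7->8, 6->13, 5->5, 4->20, 3->5, 2->13, 1->11, 0->12), giving [8, 13, 5, 20, 5, 13, 11, 12].

[8, 13, 5, 20, 5, 13, 11, 12]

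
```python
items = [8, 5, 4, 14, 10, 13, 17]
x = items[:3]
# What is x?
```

items has length 7. The slice items[:3] selects indices [0, 1, 2] (0->8, 1->5, 2->4), giving [8, 5, 4].

[8, 5, 4]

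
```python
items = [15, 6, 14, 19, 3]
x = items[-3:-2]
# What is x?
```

items has length 5. The slice items[-3:-2] selects indices [2] (2->14), giving [14].

[14]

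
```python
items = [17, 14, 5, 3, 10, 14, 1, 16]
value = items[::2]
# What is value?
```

items has length 8. The slice items[::2] selects indices [0, 2, 4, 6] (0->17, 2->5, 4->10, 6->1), giving [17, 5, 10, 1].

[17, 5, 10, 1]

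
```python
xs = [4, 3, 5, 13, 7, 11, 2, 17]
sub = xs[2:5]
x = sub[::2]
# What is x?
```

xs has length 8. The slice xs[2:5] selects indices [2, 3, 4] (2->5, 3->13, 4->7), giving [5, 13, 7]. So sub = [5, 13, 7]. sub has length 3. The slice sub[::2] selects indices [0, 2] (0->5, 2->7), giving [5, 7].

[5, 7]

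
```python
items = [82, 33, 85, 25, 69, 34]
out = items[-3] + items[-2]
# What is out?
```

items has length 6. Negative index -3 maps to positive index 6 + (-3) = 3. items[3] = 25.
items has length 6. Negative index -2 maps to positive index 6 + (-2) = 4. items[4] = 69.
Sum: 25 + 69 = 94.

94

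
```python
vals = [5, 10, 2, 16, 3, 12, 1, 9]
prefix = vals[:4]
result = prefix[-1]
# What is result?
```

vals has length 8. The slice vals[:4] selects indices [0, 1, 2, 3] (0->5, 1->10, 2->2, 3->16), giving [5, 10, 2, 16]. So prefix = [5, 10, 2, 16]. Then prefix[-1] = 16.

16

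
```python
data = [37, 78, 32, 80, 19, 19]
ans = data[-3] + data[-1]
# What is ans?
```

data has length 6. Negative index -3 maps to positive index 6 + (-3) = 3. data[3] = 80.
data has length 6. Negative index -1 maps to positive index 6 + (-1) = 5. data[5] = 19.
Sum: 80 + 19 = 99.

99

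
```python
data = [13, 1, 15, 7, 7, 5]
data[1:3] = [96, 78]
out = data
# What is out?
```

data starts as [13, 1, 15, 7, 7, 5] (length 6). The slice data[1:3] covers indices [1, 2] with values [1, 15]. Replacing that slice with [96, 78] (same length) produces [13, 96, 78, 7, 7, 5].

[13, 96, 78, 7, 7, 5]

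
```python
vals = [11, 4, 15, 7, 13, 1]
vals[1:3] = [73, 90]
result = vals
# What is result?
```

vals starts as [11, 4, 15, 7, 13, 1] (length 6). The slice vals[1:3] covers indices [1, 2] with values [4, 15]. Replacing that slice with [73, 90] (same length) produces [11, 73, 90, 7, 13, 1].

[11, 73, 90, 7, 13, 1]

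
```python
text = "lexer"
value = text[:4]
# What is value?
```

text has length 5. The slice text[:4] selects indices [0, 1, 2, 3] (0->'l', 1->'e', 2->'x', 3->'e'), giving 'lexe'.

'lexe'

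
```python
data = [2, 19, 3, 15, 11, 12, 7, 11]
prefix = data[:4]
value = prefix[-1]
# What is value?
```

data has length 8. The slice data[:4] selects indices [0, 1, 2, 3] (0->2, 1->19, 2->3, 3->15), giving [2, 19, 3, 15]. So prefix = [2, 19, 3, 15]. Then prefix[-1] = 15.

15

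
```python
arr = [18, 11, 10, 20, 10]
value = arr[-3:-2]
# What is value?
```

arr has length 5. The slice arr[-3:-2] selects indices [2] (2->10), giving [10].

[10]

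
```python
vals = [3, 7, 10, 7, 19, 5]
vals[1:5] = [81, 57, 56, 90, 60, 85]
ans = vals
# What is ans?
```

vals starts as [3, 7, 10, 7, 19, 5] (length 6). The slice vals[1:5] covers indices [1, 2, 3, 4] with values [7, 10, 7, 19]. Replacing that slice with [81, 57, 56, 90, 60, 85] (different length) produces [3, 81, 57, 56, 90, 60, 85, 5].

[3, 81, 57, 56, 90, 60, 85, 5]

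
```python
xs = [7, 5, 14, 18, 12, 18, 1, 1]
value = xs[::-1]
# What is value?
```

xs has length 8. The slice xs[::-1] selects indices [7, 6, 5, 4, 3, 2, 1, 0] (7->1, 6->1, 5->18, 4->12, 3->18, 2->14, 1->5, 0->7), giving [1, 1, 18, 12, 18, 14, 5, 7].

[1, 1, 18, 12, 18, 14, 5, 7]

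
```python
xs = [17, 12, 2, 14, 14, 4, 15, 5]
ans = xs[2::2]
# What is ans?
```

xs has length 8. The slice xs[2::2] selects indices [2, 4, 6] (2->2, 4->14, 6->15), giving [2, 14, 15].

[2, 14, 15]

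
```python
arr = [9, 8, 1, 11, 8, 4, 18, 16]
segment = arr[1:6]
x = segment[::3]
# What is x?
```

arr has length 8. The slice arr[1:6] selects indices [1, 2, 3, 4, 5] (1->8, 2->1, 3->11, 4->8, 5->4), giving [8, 1, 11, 8, 4]. So segment = [8, 1, 11, 8, 4]. segment has length 5. The slice segment[::3] selects indices [0, 3] (0->8, 3->8), giving [8, 8].

[8, 8]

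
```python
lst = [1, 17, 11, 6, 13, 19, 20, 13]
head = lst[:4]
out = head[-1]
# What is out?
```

lst has length 8. The slice lst[:4] selects indices [0, 1, 2, 3] (0->1, 1->17, 2->11, 3->6), giving [1, 17, 11, 6]. So head = [1, 17, 11, 6]. Then head[-1] = 6.

6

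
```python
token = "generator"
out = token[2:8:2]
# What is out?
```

token has length 9. The slice token[2:8:2] selects indices [2, 4, 6] (2->'n', 4->'r', 6->'t'), giving 'nrt'.

'nrt'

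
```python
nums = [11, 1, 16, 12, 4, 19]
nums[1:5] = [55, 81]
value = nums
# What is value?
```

nums starts as [11, 1, 16, 12, 4, 19] (length 6). The slice nums[1:5] covers indices [1, 2, 3, 4] with values [1, 16, 12, 4]. Replacing that slice with [55, 81] (different length) produces [11, 55, 81, 19].

[11, 55, 81, 19]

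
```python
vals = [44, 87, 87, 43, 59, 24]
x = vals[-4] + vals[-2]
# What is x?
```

vals has length 6. Negative index -4 maps to positive index 6 + (-4) = 2. vals[2] = 87.
vals has length 6. Negative index -2 maps to positive index 6 + (-2) = 4. vals[4] = 59.
Sum: 87 + 59 = 146.

146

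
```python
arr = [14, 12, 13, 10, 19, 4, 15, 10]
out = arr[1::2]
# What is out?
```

arr has length 8. The slice arr[1::2] selects indices [1, 3, 5, 7] (1->12, 3->10, 5->4, 7->10), giving [12, 10, 4, 10].

[12, 10, 4, 10]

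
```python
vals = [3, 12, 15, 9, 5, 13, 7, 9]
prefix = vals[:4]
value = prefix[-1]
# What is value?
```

vals has length 8. The slice vals[:4] selects indices [0, 1, 2, 3] (0->3, 1->12, 2->15, 3->9), giving [3, 12, 15, 9]. So prefix = [3, 12, 15, 9]. Then prefix[-1] = 9.

9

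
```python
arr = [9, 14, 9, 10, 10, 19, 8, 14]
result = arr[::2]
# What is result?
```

arr has length 8. The slice arr[::2] selects indices [0, 2, 4, 6] (0->9, 2->9, 4->10, 6->8), giving [9, 9, 10, 8].

[9, 9, 10, 8]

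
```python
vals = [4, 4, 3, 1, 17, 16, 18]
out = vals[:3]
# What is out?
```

vals has length 7. The slice vals[:3] selects indices [0, 1, 2] (0->4, 1->4, 2->3), giving [4, 4, 3].

[4, 4, 3]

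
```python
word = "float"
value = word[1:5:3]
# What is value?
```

word has length 5. The slice word[1:5:3] selects indices [1, 4] (1->'l', 4->'t'), giving 'lt'.

'lt'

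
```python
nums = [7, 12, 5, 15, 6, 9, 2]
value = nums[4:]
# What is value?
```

nums has length 7. The slice nums[4:] selects indices [4, 5, 6] (4->6, 5->9, 6->2), giving [6, 9, 2].

[6, 9, 2]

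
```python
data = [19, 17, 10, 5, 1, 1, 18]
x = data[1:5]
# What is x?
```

data has length 7. The slice data[1:5] selects indices [1, 2, 3, 4] (1->17, 2->10, 3->5, 4->1), giving [17, 10, 5, 1].

[17, 10, 5, 1]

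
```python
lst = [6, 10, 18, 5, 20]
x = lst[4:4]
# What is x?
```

lst has length 5. The slice lst[4:4] resolves to an empty index range, so the result is [].

[]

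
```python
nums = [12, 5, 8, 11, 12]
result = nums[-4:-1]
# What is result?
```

nums has length 5. The slice nums[-4:-1] selects indices [1, 2, 3] (1->5, 2->8, 3->11), giving [5, 8, 11].

[5, 8, 11]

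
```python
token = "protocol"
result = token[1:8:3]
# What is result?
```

token has length 8. The slice token[1:8:3] selects indices [1, 4, 7] (1->'r', 4->'o', 7->'l'), giving 'rol'.

'rol'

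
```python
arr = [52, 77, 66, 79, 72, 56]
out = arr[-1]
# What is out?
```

arr has length 6. Negative index -1 maps to positive index 6 + (-1) = 5. arr[5] = 56.

56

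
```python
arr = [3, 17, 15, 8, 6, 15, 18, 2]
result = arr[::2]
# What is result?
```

arr has length 8. The slice arr[::2] selects indices [0, 2, 4, 6] (0->3, 2->15, 4->6, 6->18), giving [3, 15, 6, 18].

[3, 15, 6, 18]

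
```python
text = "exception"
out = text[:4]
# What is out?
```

text has length 9. The slice text[:4] selects indices [0, 1, 2, 3] (0->'e', 1->'x', 2->'c', 3->'e'), giving 'exce'.

'exce'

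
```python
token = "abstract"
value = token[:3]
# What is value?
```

token has length 8. The slice token[:3] selects indices [0, 1, 2] (0->'a', 1->'b', 2->'s'), giving 'abs'.

'abs'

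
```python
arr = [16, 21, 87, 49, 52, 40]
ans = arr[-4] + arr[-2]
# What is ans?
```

arr has length 6. Negative index -4 maps to positive index 6 + (-4) = 2. arr[2] = 87.
arr has length 6. Negative index -2 maps to positive index 6 + (-2) = 4. arr[4] = 52.
Sum: 87 + 52 = 139.

139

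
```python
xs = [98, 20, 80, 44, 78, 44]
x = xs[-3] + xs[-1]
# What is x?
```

xs has length 6. Negative index -3 maps to positive index 6 + (-3) = 3. xs[3] = 44.
xs has length 6. Negative index -1 maps to positive index 6 + (-1) = 5. xs[5] = 44.
Sum: 44 + 44 = 88.

88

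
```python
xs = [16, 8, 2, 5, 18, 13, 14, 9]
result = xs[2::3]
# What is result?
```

xs has length 8. The slice xs[2::3] selects indices [2, 5] (2->2, 5->13), giving [2, 13].

[2, 13]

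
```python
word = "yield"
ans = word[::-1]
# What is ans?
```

word has length 5. The slice word[::-1] selects indices [4, 3, 2, 1, 0] (4->'d', 3->'l', 2->'e', 1->'i', 0->'y'), giving 'dleiy'.

'dleiy'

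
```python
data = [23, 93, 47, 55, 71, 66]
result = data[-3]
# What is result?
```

data has length 6. Negative index -3 maps to positive index 6 + (-3) = 3. data[3] = 55.

55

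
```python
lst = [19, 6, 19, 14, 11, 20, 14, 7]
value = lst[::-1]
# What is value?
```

lst has length 8. The slice lst[::-1] selects indices [7, 6, 5, 4, 3, 2, 1, 0] (7->7, 6->14, 5->20, 4->11, 3->14, 2->19, 1->6, 0->19), giving [7, 14, 20, 11, 14, 19, 6, 19].

[7, 14, 20, 11, 14, 19, 6, 19]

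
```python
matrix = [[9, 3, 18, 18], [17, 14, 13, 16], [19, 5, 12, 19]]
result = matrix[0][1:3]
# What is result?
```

matrix[0] = [9, 3, 18, 18]. matrix[0] has length 4. The slice matrix[0][1:3] selects indices [1, 2] (1->3, 2->18), giving [3, 18].

[3, 18]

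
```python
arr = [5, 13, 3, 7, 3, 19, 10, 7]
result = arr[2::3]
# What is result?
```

arr has length 8. The slice arr[2::3] selects indices [2, 5] (2->3, 5->19), giving [3, 19].

[3, 19]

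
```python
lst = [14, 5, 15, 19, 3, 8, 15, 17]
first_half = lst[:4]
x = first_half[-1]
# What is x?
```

lst has length 8. The slice lst[:4] selects indices [0, 1, 2, 3] (0->14, 1->5, 2->15, 3->19), giving [14, 5, 15, 19]. So first_half = [14, 5, 15, 19]. Then first_half[-1] = 19.

19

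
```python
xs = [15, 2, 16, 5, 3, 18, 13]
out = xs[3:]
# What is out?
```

xs has length 7. The slice xs[3:] selects indices [3, 4, 5, 6] (3->5, 4->3, 5->18, 6->13), giving [5, 3, 18, 13].

[5, 3, 18, 13]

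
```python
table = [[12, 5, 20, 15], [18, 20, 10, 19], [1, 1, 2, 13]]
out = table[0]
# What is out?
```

table has 3 rows. Row 0 is [12, 5, 20, 15].

[12, 5, 20, 15]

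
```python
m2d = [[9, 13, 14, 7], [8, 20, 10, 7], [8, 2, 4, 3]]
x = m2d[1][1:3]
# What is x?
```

m2d[1] = [8, 20, 10, 7]. m2d[1] has length 4. The slice m2d[1][1:3] selects indices [1, 2] (1->20, 2->10), giving [20, 10].

[20, 10]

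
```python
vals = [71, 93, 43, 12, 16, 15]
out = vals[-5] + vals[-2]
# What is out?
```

vals has length 6. Negative index -5 maps to positive index 6 + (-5) = 1. vals[1] = 93.
vals has length 6. Negative index -2 maps to positive index 6 + (-2) = 4. vals[4] = 16.
Sum: 93 + 16 = 109.

109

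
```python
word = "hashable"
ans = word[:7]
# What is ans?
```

word has length 8. The slice word[:7] selects indices [0, 1, 2, 3, 4, 5, 6] (0->'h', 1->'a', 2->'s', 3->'h', 4->'a', 5->'b', 6->'l'), giving 'hashabl'.

'hashabl'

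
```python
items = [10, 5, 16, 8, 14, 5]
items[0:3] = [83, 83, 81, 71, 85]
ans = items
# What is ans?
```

items starts as [10, 5, 16, 8, 14, 5] (length 6). The slice items[0:3] covers indices [0, 1, 2] with values [10, 5, 16]. Replacing that slice with [83, 83, 81, 71, 85] (different length) produces [83, 83, 81, 71, 85, 8, 14, 5].

[83, 83, 81, 71, 85, 8, 14, 5]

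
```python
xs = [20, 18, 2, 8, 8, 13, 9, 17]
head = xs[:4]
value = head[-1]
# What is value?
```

xs has length 8. The slice xs[:4] selects indices [0, 1, 2, 3] (0->20, 1->18, 2->2, 3->8), giving [20, 18, 2, 8]. So head = [20, 18, 2, 8]. Then head[-1] = 8.

8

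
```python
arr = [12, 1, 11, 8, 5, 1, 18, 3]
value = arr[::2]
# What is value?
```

arr has length 8. The slice arr[::2] selects indices [0, 2, 4, 6] (0->12, 2->11, 4->5, 6->18), giving [12, 11, 5, 18].

[12, 11, 5, 18]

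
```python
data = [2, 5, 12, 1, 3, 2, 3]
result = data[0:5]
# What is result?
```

data has length 7. The slice data[0:5] selects indices [0, 1, 2, 3, 4] (0->2, 1->5, 2->12, 3->1, 4->3), giving [2, 5, 12, 1, 3].

[2, 5, 12, 1, 3]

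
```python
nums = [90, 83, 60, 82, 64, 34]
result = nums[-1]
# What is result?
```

nums has length 6. Negative index -1 maps to positive index 6 + (-1) = 5. nums[5] = 34.

34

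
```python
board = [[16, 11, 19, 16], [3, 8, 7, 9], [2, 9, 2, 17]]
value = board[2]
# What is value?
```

board has 3 rows. Row 2 is [2, 9, 2, 17].

[2, 9, 2, 17]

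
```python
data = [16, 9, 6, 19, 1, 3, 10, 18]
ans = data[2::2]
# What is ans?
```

data has length 8. The slice data[2::2] selects indices [2, 4, 6] (2->6, 4->1, 6->10), giving [6, 1, 10].

[6, 1, 10]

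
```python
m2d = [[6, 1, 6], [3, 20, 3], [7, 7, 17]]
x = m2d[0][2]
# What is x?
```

m2d[0] = [6, 1, 6]. Taking column 2 of that row yields 6.

6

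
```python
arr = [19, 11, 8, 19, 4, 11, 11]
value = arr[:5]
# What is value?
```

arr has length 7. The slice arr[:5] selects indices [0, 1, 2, 3, 4] (0->19, 1->11, 2->8, 3->19, 4->4), giving [19, 11, 8, 19, 4].

[19, 11, 8, 19, 4]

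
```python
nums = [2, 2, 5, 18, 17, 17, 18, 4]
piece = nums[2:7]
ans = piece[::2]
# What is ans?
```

nums has length 8. The slice nums[2:7] selects indices [2, 3, 4, 5, 6] (2->5, 3->18, 4->17, 5->17, 6->18), giving [5, 18, 17, 17, 18]. So piece = [5, 18, 17, 17, 18]. piece has length 5. The slice piece[::2] selects indices [0, 2, 4] (0->5, 2->17, 4->18), giving [5, 17, 18].

[5, 17, 18]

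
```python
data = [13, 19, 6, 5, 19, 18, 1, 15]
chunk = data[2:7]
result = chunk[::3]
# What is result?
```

data has length 8. The slice data[2:7] selects indices [2, 3, 4, 5, 6] (2->6, 3->5, 4->19, 5->18, 6->1), giving [6, 5, 19, 18, 1]. So chunk = [6, 5, 19, 18, 1]. chunk has length 5. The slice chunk[::3] selects indices [0, 3] (0->6, 3->18), giving [6, 18].

[6, 18]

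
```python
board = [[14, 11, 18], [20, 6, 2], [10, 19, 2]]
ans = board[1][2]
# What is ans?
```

board[1] = [20, 6, 2]. Taking column 2 of that row yields 2.

2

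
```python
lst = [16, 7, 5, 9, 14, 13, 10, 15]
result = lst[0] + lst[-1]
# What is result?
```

lst has length 8. lst[0] = 16.
lst has length 8. Negative index -1 maps to positive index 8 + (-1) = 7. lst[7] = 15.
Sum: 16 + 15 = 31.

31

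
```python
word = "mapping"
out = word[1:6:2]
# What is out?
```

word has length 7. The slice word[1:6:2] selects indices [1, 3, 5] (1->'a', 3->'p', 5->'n'), giving 'apn'.

'apn'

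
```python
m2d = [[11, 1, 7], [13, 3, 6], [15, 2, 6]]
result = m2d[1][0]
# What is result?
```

m2d[1] = [13, 3, 6]. Taking column 0 of that row yields 13.

13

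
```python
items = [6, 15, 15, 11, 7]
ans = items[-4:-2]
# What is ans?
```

items has length 5. The slice items[-4:-2] selects indices [1, 2] (1->15, 2->15), giving [15, 15].

[15, 15]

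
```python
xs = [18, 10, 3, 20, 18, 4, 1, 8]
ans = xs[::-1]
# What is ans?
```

xs has length 8. The slice xs[::-1] selects indices [7, 6, 5, 4, 3, 2, 1, 0] (7->8, 6->1, 5->4, 4->18, 3->20, 2->3, 1->10, 0->18), giving [8, 1, 4, 18, 20, 3, 10, 18].

[8, 1, 4, 18, 20, 3, 10, 18]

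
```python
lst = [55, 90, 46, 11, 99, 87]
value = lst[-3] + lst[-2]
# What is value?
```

lst has length 6. Negative index -3 maps to positive index 6 + (-3) = 3. lst[3] = 11.
lst has length 6. Negative index -2 maps to positive index 6 + (-2) = 4. lst[4] = 99.
Sum: 11 + 99 = 110.

110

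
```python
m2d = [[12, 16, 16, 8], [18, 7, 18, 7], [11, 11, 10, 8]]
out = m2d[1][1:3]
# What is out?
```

m2d[1] = [18, 7, 18, 7]. m2d[1] has length 4. The slice m2d[1][1:3] selects indices [1, 2] (1->7, 2->18), giving [7, 18].

[7, 18]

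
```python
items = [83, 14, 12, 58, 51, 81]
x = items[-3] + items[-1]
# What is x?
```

items has length 6. Negative index -3 maps to positive index 6 + (-3) = 3. items[3] = 58.
items has length 6. Negative index -1 maps to positive index 6 + (-1) = 5. items[5] = 81.
Sum: 58 + 81 = 139.

139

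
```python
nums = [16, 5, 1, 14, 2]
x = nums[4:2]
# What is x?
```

nums has length 5. The slice nums[4:2] resolves to an empty index range, so the result is [].

[]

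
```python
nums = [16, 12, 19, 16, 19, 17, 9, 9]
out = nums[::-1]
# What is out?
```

nums has length 8. The slice nums[::-1] selects indices [7, 6, 5, 4, 3, 2, 1, 0] (7->9, 6->9, 5->17, 4->19, 3->16, 2->19, 1->12, 0->16), giving [9, 9, 17, 19, 16, 19, 12, 16].

[9, 9, 17, 19, 16, 19, 12, 16]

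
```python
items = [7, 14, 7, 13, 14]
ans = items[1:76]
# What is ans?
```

items has length 5. The slice items[1:76] selects indices [1, 2, 3, 4] (1->14, 2->7, 3->13, 4->14), giving [14, 7, 13, 14].

[14, 7, 13, 14]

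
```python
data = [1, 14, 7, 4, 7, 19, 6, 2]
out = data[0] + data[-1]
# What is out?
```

data has length 8. data[0] = 1.
data has length 8. Negative index -1 maps to positive index 8 + (-1) = 7. data[7] = 2.
Sum: 1 + 2 = 3.

3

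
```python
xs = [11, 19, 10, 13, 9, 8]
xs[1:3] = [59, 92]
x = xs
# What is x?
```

xs starts as [11, 19, 10, 13, 9, 8] (length 6). The slice xs[1:3] covers indices [1, 2] with values [19, 10]. Replacing that slice with [59, 92] (same length) produces [11, 59, 92, 13, 9, 8].

[11, 59, 92, 13, 9, 8]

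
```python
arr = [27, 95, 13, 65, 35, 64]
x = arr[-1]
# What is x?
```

arr has length 6. Negative index -1 maps to positive index 6 + (-1) = 5. arr[5] = 64.

64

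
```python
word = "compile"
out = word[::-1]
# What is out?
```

word has length 7. The slice word[::-1] selects indices [6, 5, 4, 3, 2, 1, 0] (6->'e', 5->'l', 4->'i', 3->'p', 2->'m', 1->'o', 0->'c'), giving 'elipmoc'.

'elipmoc'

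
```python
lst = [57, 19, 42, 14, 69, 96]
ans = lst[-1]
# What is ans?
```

lst has length 6. Negative index -1 maps to positive index 6 + (-1) = 5. lst[5] = 96.

96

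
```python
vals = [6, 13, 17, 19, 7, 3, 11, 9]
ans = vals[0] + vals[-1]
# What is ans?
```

vals has length 8. vals[0] = 6.
vals has length 8. Negative index -1 maps to positive index 8 + (-1) = 7. vals[7] = 9.
Sum: 6 + 9 = 15.

15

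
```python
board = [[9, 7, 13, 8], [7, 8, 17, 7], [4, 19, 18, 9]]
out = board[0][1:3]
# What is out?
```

board[0] = [9, 7, 13, 8]. board[0] has length 4. The slice board[0][1:3] selects indices [1, 2] (1->7, 2->13), giving [7, 13].

[7, 13]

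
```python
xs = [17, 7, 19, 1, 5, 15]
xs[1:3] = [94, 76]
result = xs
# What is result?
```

xs starts as [17, 7, 19, 1, 5, 15] (length 6). The slice xs[1:3] covers indices [1, 2] with values [7, 19]. Replacing that slice with [94, 76] (same length) produces [17, 94, 76, 1, 5, 15].

[17, 94, 76, 1, 5, 15]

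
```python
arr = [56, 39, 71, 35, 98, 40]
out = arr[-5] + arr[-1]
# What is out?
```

arr has length 6. Negative index -5 maps to positive index 6 + (-5) = 1. arr[1] = 39.
arr has length 6. Negative index -1 maps to positive index 6 + (-1) = 5. arr[5] = 40.
Sum: 39 + 40 = 79.

79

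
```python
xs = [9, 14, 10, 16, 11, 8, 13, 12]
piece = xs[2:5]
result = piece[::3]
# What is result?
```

xs has length 8. The slice xs[2:5] selects indices [2, 3, 4] (2->10, 3->16, 4->11), giving [10, 16, 11]. So piece = [10, 16, 11]. piece has length 3. The slice piece[::3] selects indices [0] (0->10), giving [10].

[10]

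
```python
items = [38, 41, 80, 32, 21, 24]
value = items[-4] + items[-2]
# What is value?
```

items has length 6. Negative index -4 maps to positive index 6 + (-4) = 2. items[2] = 80.
items has length 6. Negative index -2 maps to positive index 6 + (-2) = 4. items[4] = 21.
Sum: 80 + 21 = 101.

101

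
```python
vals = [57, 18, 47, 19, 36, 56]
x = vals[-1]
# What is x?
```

vals has length 6. Negative index -1 maps to positive index 6 + (-1) = 5. vals[5] = 56.

56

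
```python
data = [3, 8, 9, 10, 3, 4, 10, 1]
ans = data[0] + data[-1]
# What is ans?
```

data has length 8. data[0] = 3.
data has length 8. Negative index -1 maps to positive index 8 + (-1) = 7. data[7] = 1.
Sum: 3 + 1 = 4.

4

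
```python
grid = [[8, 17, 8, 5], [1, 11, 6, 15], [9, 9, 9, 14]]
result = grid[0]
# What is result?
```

grid has 3 rows. Row 0 is [8, 17, 8, 5].

[8, 17, 8, 5]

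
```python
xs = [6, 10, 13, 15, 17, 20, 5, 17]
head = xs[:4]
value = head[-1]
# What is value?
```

xs has length 8. The slice xs[:4] selects indices [0, 1, 2, 3] (0->6, 1->10, 2->13, 3->15), giving [6, 10, 13, 15]. So head = [6, 10, 13, 15]. Then head[-1] = 15.

15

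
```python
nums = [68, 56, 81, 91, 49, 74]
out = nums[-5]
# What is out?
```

nums has length 6. Negative index -5 maps to positive index 6 + (-5) = 1. nums[1] = 56.

56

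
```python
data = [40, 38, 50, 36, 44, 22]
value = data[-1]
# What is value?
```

data has length 6. Negative index -1 maps to positive index 6 + (-1) = 5. data[5] = 22.

22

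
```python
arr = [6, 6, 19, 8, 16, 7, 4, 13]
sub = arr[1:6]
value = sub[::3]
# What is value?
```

arr has length 8. The slice arr[1:6] selects indices [1, 2, 3, 4, 5] (1->6, 2->19, 3->8, 4->16, 5->7), giving [6, 19, 8, 16, 7]. So sub = [6, 19, 8, 16, 7]. sub has length 5. The slice sub[::3] selects indices [0, 3] (0->6, 3->16), giving [6, 16].

[6, 16]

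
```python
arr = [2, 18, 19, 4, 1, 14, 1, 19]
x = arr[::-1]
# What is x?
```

arr has length 8. The slice arr[::-1] selects indices [7, 6, 5, 4, 3, 2, 1, 0] (7->19, 6->1, 5->14, 4->1, 3->4, 2->19, 1->18, 0->2), giving [19, 1, 14, 1, 4, 19, 18, 2].

[19, 1, 14, 1, 4, 19, 18, 2]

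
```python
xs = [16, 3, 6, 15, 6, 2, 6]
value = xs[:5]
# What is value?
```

xs has length 7. The slice xs[:5] selects indices [0, 1, 2, 3, 4] (0->16, 1->3, 2->6, 3->15, 4->6), giving [16, 3, 6, 15, 6].

[16, 3, 6, 15, 6]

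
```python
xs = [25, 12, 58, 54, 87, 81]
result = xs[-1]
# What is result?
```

xs has length 6. Negative index -1 maps to positive index 6 + (-1) = 5. xs[5] = 81.

81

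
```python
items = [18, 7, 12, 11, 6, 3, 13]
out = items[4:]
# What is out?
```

items has length 7. The slice items[4:] selects indices [4, 5, 6] (4->6, 5->3, 6->13), giving [6, 3, 13].

[6, 3, 13]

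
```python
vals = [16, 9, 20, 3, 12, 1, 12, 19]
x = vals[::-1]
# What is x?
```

vals has length 8. The slice vals[::-1] selects indices [7, 6, 5, 4, 3, 2, 1, 0] (7->19, 6->12, 5->1, 4->12, 3->3, 2->20, 1->9, 0->16), giving [19, 12, 1, 12, 3, 20, 9, 16].

[19, 12, 1, 12, 3, 20, 9, 16]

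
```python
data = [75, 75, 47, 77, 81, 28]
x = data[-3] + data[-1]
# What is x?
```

data has length 6. Negative index -3 maps to positive index 6 + (-3) = 3. data[3] = 77.
data has length 6. Negative index -1 maps to positive index 6 + (-1) = 5. data[5] = 28.
Sum: 77 + 28 = 105.

105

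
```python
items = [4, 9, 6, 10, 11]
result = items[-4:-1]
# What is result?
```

items has length 5. The slice items[-4:-1] selects indices [1, 2, 3] (1->9, 2->6, 3->10), giving [9, 6, 10].

[9, 6, 10]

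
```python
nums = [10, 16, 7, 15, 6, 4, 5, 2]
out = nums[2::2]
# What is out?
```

nums has length 8. The slice nums[2::2] selects indices [2, 4, 6] (2->7, 4->6, 6->5), giving [7, 6, 5].

[7, 6, 5]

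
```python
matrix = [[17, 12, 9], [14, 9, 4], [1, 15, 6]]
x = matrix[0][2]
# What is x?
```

matrix[0] = [17, 12, 9]. Taking column 2 of that row yields 9.

9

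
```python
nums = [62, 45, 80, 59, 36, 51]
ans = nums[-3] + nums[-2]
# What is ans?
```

nums has length 6. Negative index -3 maps to positive index 6 + (-3) = 3. nums[3] = 59.
nums has length 6. Negative index -2 maps to positive index 6 + (-2) = 4. nums[4] = 36.
Sum: 59 + 36 = 95.

95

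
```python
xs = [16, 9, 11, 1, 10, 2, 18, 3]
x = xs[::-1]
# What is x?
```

xs has length 8. The slice xs[::-1] selects indices [7, 6, 5, 4, 3, 2, 1, 0] (7->3, 6->18, 5->2, 4->10, 3->1, 2->11, 1->9, 0->16), giving [3, 18, 2, 10, 1, 11, 9, 16].

[3, 18, 2, 10, 1, 11, 9, 16]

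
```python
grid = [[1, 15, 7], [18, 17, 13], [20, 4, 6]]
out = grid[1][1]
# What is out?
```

grid[1] = [18, 17, 13]. Taking column 1 of that row yields 17.

17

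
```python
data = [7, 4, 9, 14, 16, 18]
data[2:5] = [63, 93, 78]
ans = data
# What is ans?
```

data starts as [7, 4, 9, 14, 16, 18] (length 6). The slice data[2:5] covers indices [2, 3, 4] with values [9, 14, 16]. Replacing that slice with [63, 93, 78] (same length) produces [7, 4, 63, 93, 78, 18].

[7, 4, 63, 93, 78, 18]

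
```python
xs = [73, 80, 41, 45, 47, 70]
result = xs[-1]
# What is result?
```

xs has length 6. Negative index -1 maps to positive index 6 + (-1) = 5. xs[5] = 70.

70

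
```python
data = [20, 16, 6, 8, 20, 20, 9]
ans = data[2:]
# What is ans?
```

data has length 7. The slice data[2:] selects indices [2, 3, 4, 5, 6] (2->6, 3->8, 4->20, 5->20, 6->9), giving [6, 8, 20, 20, 9].

[6, 8, 20, 20, 9]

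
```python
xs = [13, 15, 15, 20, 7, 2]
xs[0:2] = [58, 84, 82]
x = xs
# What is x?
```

xs starts as [13, 15, 15, 20, 7, 2] (length 6). The slice xs[0:2] covers indices [0, 1] with values [13, 15]. Replacing that slice with [58, 84, 82] (different length) produces [58, 84, 82, 15, 20, 7, 2].

[58, 84, 82, 15, 20, 7, 2]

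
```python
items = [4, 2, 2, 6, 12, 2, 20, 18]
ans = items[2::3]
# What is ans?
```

items has length 8. The slice items[2::3] selects indices [2, 5] (2->2, 5->2), giving [2, 2].

[2, 2]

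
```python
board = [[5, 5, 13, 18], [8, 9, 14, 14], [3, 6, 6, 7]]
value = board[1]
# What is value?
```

board has 3 rows. Row 1 is [8, 9, 14, 14].

[8, 9, 14, 14]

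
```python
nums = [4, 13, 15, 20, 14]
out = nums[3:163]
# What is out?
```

nums has length 5. The slice nums[3:163] selects indices [3, 4] (3->20, 4->14), giving [20, 14].

[20, 14]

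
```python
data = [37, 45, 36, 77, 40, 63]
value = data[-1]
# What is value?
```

data has length 6. Negative index -1 maps to positive index 6 + (-1) = 5. data[5] = 63.

63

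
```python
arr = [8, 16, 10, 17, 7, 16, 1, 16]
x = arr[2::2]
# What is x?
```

arr has length 8. The slice arr[2::2] selects indices [2, 4, 6] (2->10, 4->7, 6->1), giving [10, 7, 1].

[10, 7, 1]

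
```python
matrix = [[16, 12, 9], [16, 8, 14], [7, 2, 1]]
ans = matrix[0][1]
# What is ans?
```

matrix[0] = [16, 12, 9]. Taking column 1 of that row yields 12.

12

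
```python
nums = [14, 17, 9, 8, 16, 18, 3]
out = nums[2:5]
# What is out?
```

nums has length 7. The slice nums[2:5] selects indices [2, 3, 4] (2->9, 3->8, 4->16), giving [9, 8, 16].

[9, 8, 16]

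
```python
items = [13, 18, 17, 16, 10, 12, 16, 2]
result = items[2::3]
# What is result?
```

items has length 8. The slice items[2::3] selects indices [2, 5] (2->17, 5->12), giving [17, 12].

[17, 12]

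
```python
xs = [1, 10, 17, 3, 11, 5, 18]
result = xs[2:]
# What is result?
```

xs has length 7. The slice xs[2:] selects indices [2, 3, 4, 5, 6] (2->17, 3->3, 4->11, 5->5, 6->18), giving [17, 3, 11, 5, 18].

[17, 3, 11, 5, 18]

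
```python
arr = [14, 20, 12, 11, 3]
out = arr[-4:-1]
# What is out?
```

arr has length 5. The slice arr[-4:-1] selects indices [1, 2, 3] (1->20, 2->12, 3->11), giving [20, 12, 11].

[20, 12, 11]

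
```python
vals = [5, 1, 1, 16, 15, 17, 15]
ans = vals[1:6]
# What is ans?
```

vals has length 7. The slice vals[1:6] selects indices [1, 2, 3, 4, 5] (1->1, 2->1, 3->16, 4->15, 5->17), giving [1, 1, 16, 15, 17].

[1, 1, 16, 15, 17]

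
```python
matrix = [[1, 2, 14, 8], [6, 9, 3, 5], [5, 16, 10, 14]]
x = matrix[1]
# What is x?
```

matrix has 3 rows. Row 1 is [6, 9, 3, 5].

[6, 9, 3, 5]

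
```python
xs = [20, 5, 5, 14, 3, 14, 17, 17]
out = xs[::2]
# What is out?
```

xs has length 8. The slice xs[::2] selects indices [0, 2, 4, 6] (0->20, 2->5, 4->3, 6->17), giving [20, 5, 3, 17].

[20, 5, 3, 17]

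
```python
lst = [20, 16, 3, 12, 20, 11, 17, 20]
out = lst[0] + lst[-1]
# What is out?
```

lst has length 8. lst[0] = 20.
lst has length 8. Negative index -1 maps to positive index 8 + (-1) = 7. lst[7] = 20.
Sum: 20 + 20 = 40.

40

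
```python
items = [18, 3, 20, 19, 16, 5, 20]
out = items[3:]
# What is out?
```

items has length 7. The slice items[3:] selects indices [3, 4, 5, 6] (3->19, 4->16, 5->5, 6->20), giving [19, 16, 5, 20].

[19, 16, 5, 20]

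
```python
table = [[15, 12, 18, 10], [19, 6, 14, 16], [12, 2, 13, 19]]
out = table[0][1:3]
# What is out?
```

table[0] = [15, 12, 18, 10]. table[0] has length 4. The slice table[0][1:3] selects indices [1, 2] (1->12, 2->18), giving [12, 18].

[12, 18]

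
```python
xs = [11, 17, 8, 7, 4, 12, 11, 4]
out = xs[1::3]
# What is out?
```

xs has length 8. The slice xs[1::3] selects indices [1, 4, 7] (1->17, 4->4, 7->4), giving [17, 4, 4].

[17, 4, 4]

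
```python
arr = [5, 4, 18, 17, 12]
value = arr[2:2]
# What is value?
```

arr has length 5. The slice arr[2:2] resolves to an empty index range, so the result is [].

[]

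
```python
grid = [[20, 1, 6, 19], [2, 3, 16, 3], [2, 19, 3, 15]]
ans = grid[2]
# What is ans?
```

grid has 3 rows. Row 2 is [2, 19, 3, 15].

[2, 19, 3, 15]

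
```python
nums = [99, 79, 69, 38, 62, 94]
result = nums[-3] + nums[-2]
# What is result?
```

nums has length 6. Negative index -3 maps to positive index 6 + (-3) = 3. nums[3] = 38.
nums has length 6. Negative index -2 maps to positive index 6 + (-2) = 4. nums[4] = 62.
Sum: 38 + 62 = 100.

100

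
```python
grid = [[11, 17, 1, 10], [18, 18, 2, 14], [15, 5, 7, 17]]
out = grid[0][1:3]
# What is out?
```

grid[0] = [11, 17, 1, 10]. grid[0] has length 4. The slice grid[0][1:3] selects indices [1, 2] (1->17, 2->1), giving [17, 1].

[17, 1]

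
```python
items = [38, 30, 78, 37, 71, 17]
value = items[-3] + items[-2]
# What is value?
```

items has length 6. Negative index -3 maps to positive index 6 + (-3) = 3. items[3] = 37.
items has length 6. Negative index -2 maps to positive index 6 + (-2) = 4. items[4] = 71.
Sum: 37 + 71 = 108.

108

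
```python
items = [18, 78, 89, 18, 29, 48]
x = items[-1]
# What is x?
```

items has length 6. Negative index -1 maps to positive index 6 + (-1) = 5. items[5] = 48.

48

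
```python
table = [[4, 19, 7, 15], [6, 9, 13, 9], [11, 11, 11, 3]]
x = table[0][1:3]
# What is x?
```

table[0] = [4, 19, 7, 15]. table[0] has length 4. The slice table[0][1:3] selects indices [1, 2] (1->19, 2->7), giving [19, 7].

[19, 7]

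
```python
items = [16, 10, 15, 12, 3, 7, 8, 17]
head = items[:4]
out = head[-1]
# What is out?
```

items has length 8. The slice items[:4] selects indices [0, 1, 2, 3] (0->16, 1->10, 2->15, 3->12), giving [16, 10, 15, 12]. So head = [16, 10, 15, 12]. Then head[-1] = 12.

12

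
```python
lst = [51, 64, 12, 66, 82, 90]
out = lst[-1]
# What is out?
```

lst has length 6. Negative index -1 maps to positive index 6 + (-1) = 5. lst[5] = 90.

90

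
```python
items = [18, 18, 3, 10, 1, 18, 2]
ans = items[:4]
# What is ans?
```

items has length 7. The slice items[:4] selects indices [0, 1, 2, 3] (0->18, 1->18, 2->3, 3->10), giving [18, 18, 3, 10].

[18, 18, 3, 10]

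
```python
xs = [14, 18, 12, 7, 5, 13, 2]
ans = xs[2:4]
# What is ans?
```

xs has length 7. The slice xs[2:4] selects indices [2, 3] (2->12, 3->7), giving [12, 7].

[12, 7]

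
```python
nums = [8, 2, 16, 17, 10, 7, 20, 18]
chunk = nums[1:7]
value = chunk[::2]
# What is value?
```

nums has length 8. The slice nums[1:7] selects indices [1, 2, 3, 4, 5, 6] (1->2, 2->16, 3->17, 4->10, 5->7, 6->20), giving [2, 16, 17, 10, 7, 20]. So chunk = [2, 16, 17, 10, 7, 20]. chunk has length 6. The slice chunk[::2] selects indices [0, 2, 4] (0->2, 2->17, 4->7), giving [2, 17, 7].

[2, 17, 7]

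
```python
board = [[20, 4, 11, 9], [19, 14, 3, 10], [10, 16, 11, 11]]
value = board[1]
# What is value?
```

board has 3 rows. Row 1 is [19, 14, 3, 10].

[19, 14, 3, 10]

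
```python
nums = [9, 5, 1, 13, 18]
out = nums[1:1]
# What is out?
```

nums has length 5. The slice nums[1:1] resolves to an empty index range, so the result is [].

[]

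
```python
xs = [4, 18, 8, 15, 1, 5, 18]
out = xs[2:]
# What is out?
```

xs has length 7. The slice xs[2:] selects indices [2, 3, 4, 5, 6] (2->8, 3->15, 4->1, 5->5, 6->18), giving [8, 15, 1, 5, 18].

[8, 15, 1, 5, 18]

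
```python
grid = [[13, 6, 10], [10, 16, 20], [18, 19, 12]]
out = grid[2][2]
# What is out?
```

grid[2] = [18, 19, 12]. Taking column 2 of that row yields 12.

12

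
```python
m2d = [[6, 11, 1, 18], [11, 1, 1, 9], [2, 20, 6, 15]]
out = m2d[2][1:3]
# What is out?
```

m2d[2] = [2, 20, 6, 15]. m2d[2] has length 4. The slice m2d[2][1:3] selects indices [1, 2] (1->20, 2->6), giving [20, 6].

[20, 6]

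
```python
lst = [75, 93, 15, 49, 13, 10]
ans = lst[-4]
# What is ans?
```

lst has length 6. Negative index -4 maps to positive index 6 + (-4) = 2. lst[2] = 15.

15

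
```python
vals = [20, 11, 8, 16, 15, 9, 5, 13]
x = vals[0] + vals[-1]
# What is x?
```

vals has length 8. vals[0] = 20.
vals has length 8. Negative index -1 maps to positive index 8 + (-1) = 7. vals[7] = 13.
Sum: 20 + 13 = 33.

33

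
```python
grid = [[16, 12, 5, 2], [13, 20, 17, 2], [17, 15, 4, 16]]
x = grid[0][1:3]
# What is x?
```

grid[0] = [16, 12, 5, 2]. grid[0] has length 4. The slice grid[0][1:3] selects indices [1, 2] (1->12, 2->5), giving [12, 5].

[12, 5]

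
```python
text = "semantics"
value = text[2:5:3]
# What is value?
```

text has length 9. The slice text[2:5:3] selects indices [2] (2->'m'), giving 'm'.

'm'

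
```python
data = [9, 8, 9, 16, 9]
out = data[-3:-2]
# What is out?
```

data has length 5. The slice data[-3:-2] selects indices [2] (2->9), giving [9].

[9]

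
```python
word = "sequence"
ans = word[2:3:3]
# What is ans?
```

word has length 8. The slice word[2:3:3] selects indices [2] (2->'q'), giving 'q'.

'q'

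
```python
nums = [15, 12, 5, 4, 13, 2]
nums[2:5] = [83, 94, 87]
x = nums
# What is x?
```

nums starts as [15, 12, 5, 4, 13, 2] (length 6). The slice nums[2:5] covers indices [2, 3, 4] with values [5, 4, 13]. Replacing that slice with [83, 94, 87] (same length) produces [15, 12, 83, 94, 87, 2].

[15, 12, 83, 94, 87, 2]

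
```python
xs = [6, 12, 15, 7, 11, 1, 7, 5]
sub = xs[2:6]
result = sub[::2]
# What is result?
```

xs has length 8. The slice xs[2:6] selects indices [2, 3, 4, 5] (2->15, 3->7, 4->11, 5->1), giving [15, 7, 11, 1]. So sub = [15, 7, 11, 1]. sub has length 4. The slice sub[::2] selects indices [0, 2] (0->15, 2->11), giving [15, 11].

[15, 11]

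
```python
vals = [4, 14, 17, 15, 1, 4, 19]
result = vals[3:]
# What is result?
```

vals has length 7. The slice vals[3:] selects indices [3, 4, 5, 6] (3->15, 4->1, 5->4, 6->19), giving [15, 1, 4, 19].

[15, 1, 4, 19]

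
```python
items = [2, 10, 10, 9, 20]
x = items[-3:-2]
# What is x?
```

items has length 5. The slice items[-3:-2] selects indices [2] (2->10), giving [10].

[10]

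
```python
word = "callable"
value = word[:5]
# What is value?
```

word has length 8. The slice word[:5] selects indices [0, 1, 2, 3, 4] (0->'c', 1->'a', 2->'l', 3->'l', 4->'a'), giving 'calla'.

'calla'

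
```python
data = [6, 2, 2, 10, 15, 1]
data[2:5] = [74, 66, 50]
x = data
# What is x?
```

data starts as [6, 2, 2, 10, 15, 1] (length 6). The slice data[2:5] covers indices [2, 3, 4] with values [2, 10, 15]. Replacing that slice with [74, 66, 50] (same length) produces [6, 2, 74, 66, 50, 1].

[6, 2, 74, 66, 50, 1]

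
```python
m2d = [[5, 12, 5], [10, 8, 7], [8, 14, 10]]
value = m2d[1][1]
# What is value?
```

m2d[1] = [10, 8, 7]. Taking column 1 of that row yields 8.

8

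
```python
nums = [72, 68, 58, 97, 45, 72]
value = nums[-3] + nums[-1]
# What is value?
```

nums has length 6. Negative index -3 maps to positive index 6 + (-3) = 3. nums[3] = 97.
nums has length 6. Negative index -1 maps to positive index 6 + (-1) = 5. nums[5] = 72.
Sum: 97 + 72 = 169.

169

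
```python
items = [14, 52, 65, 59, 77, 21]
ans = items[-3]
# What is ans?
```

items has length 6. Negative index -3 maps to positive index 6 + (-3) = 3. items[3] = 59.

59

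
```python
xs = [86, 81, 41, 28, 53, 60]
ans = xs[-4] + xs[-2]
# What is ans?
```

xs has length 6. Negative index -4 maps to positive index 6 + (-4) = 2. xs[2] = 41.
xs has length 6. Negative index -2 maps to positive index 6 + (-2) = 4. xs[4] = 53.
Sum: 41 + 53 = 94.

94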